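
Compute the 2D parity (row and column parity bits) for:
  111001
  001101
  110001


Row parities: 011
Column parities: 000101

Row P: 011, Col P: 000101, Corner: 0


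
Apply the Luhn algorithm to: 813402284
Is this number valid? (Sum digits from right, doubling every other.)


Luhn sum = 38
38 mod 10 = 8

Invalid (Luhn sum mod 10 = 8)


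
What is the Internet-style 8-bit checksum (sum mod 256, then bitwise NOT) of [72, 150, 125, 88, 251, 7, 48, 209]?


Sum = 950 mod 256 = 182
Complement = 73

73


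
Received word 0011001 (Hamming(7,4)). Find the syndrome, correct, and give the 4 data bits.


Syndrome = 0: no error detected

Data: 1001 (no errors)


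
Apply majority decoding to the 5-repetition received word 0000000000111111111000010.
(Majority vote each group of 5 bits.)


Groups: 00000, 00000, 11111, 11110, 00010
Majority votes: 00110

00110


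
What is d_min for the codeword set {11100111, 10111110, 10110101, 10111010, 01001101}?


Comparing all pairs, minimum distance: 1
Can detect 0 errors, correct 0 errors

1


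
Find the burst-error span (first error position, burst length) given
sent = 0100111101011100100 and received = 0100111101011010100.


XOR: 0000000000000110000

Burst at position 13, length 2


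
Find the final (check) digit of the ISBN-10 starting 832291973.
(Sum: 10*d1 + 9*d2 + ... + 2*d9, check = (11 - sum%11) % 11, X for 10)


Weighted sum: 259
259 mod 11 = 6

Check digit: 5


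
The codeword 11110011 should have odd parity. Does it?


Number of 1s: 6

No, parity error (6 ones)


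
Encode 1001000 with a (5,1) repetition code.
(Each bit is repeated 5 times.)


Each bit -> 5 copies

11111000000000011111000000000000000


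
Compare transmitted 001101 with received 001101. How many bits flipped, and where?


XOR: 000000

0 errors (received matches sent)


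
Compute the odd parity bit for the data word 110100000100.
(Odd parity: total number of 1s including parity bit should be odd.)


Number of 1s in data: 4
Parity bit: 1

1


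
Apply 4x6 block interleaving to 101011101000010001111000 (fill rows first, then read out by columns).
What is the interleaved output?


Matrix:
  101011
  101000
  010001
  111000
Read columns: 110100111101000010001010

110100111101000010001010


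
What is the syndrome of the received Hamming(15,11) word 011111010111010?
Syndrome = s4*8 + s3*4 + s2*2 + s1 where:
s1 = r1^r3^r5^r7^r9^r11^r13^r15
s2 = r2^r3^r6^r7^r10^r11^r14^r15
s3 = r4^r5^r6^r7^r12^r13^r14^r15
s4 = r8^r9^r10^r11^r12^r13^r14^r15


s1=1, s2=0, s3=1, s4=1

Syndrome = 13 (error at position 13)


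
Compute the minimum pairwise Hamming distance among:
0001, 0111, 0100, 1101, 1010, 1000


Comparing all pairs, minimum distance: 1
Can detect 0 errors, correct 0 errors

1


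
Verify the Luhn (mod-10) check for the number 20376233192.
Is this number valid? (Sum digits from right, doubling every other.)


Luhn sum = 41
41 mod 10 = 1

Invalid (Luhn sum mod 10 = 1)


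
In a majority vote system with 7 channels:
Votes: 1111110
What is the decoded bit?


Ones: 6 out of 7
Threshold: 4

1 (6/7 voted 1)


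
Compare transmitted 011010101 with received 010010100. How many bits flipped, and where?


XOR: 001000001

2 error(s) at position(s): 2, 8


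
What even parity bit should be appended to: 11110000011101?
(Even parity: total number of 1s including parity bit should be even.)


Number of 1s in data: 8
Parity bit: 0

0


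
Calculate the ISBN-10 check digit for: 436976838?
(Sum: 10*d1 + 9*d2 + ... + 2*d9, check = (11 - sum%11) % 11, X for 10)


Weighted sum: 307
307 mod 11 = 10

Check digit: 1


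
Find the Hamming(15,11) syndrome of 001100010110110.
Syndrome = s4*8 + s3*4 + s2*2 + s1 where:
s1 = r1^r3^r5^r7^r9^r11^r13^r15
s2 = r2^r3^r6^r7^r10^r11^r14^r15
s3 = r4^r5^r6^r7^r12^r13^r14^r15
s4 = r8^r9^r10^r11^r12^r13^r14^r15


s1=1, s2=0, s3=1, s4=1

Syndrome = 13 (error at position 13)


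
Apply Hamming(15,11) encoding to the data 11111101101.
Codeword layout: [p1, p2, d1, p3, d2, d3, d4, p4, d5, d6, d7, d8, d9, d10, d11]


Parity bits: p1=0, p2=1, p3=0, p4=1

011011111101101


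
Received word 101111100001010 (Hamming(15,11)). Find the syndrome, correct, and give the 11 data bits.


Syndrome = 0: no error detected

Data: 11110001010 (no errors)


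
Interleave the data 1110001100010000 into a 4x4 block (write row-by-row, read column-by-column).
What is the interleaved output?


Matrix:
  1110
  0011
  0001
  0000
Read columns: 1000100011000110

1000100011000110


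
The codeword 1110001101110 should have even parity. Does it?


Number of 1s: 8

Yes, parity is correct (8 ones)


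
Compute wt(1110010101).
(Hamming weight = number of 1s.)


Counting 1s in 1110010101

6


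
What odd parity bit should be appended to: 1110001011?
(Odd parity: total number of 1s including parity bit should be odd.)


Number of 1s in data: 6
Parity bit: 1

1


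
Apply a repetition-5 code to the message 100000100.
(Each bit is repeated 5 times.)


Each bit -> 5 copies

111110000000000000000000000000111110000000000


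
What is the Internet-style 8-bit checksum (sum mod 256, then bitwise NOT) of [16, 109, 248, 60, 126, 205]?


Sum = 764 mod 256 = 252
Complement = 3

3


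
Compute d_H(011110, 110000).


XOR: 101110
Count of 1s: 4

4


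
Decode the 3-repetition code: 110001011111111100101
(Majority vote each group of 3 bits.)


Groups: 110, 001, 011, 111, 111, 100, 101
Majority votes: 1011101

1011101


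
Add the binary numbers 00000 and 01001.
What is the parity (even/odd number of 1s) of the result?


00000 = 0
01001 = 9
Sum = 9 = 1001
1s count = 2

even parity (2 ones in 1001)


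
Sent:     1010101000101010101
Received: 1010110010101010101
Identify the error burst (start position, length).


XOR: 0000011010000000000

Burst at position 5, length 4


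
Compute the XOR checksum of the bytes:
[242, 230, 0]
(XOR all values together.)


XOR chain: 242 ^ 230 ^ 0 = 20

20


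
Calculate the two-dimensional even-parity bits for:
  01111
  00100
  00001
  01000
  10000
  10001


Row parities: 011110
Column parities: 00011

Row P: 011110, Col P: 00011, Corner: 0


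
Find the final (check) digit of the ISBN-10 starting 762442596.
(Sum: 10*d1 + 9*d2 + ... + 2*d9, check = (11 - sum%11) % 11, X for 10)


Weighted sum: 261
261 mod 11 = 8

Check digit: 3


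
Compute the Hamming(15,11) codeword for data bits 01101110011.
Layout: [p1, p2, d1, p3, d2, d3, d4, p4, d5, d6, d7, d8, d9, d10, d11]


Parity bits: p1=0, p2=1, p3=0, p4=1

010011011110011


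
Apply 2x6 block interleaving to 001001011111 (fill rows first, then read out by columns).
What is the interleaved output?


Matrix:
  001001
  011111
Read columns: 000111010111

000111010111


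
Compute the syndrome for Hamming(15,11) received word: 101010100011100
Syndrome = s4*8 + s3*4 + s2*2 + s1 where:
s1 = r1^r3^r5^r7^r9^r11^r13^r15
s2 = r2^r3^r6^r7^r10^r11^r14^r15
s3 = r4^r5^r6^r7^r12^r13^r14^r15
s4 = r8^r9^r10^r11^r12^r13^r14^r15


s1=0, s2=1, s3=0, s4=1

Syndrome = 10 (error at position 10)


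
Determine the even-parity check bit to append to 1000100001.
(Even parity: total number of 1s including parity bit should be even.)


Number of 1s in data: 3
Parity bit: 1

1


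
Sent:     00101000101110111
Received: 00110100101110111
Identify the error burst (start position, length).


XOR: 00011100000000000

Burst at position 3, length 3


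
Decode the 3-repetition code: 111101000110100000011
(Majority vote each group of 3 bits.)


Groups: 111, 101, 000, 110, 100, 000, 011
Majority votes: 1101001

1101001


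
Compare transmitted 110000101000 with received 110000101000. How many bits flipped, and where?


XOR: 000000000000

0 errors (received matches sent)


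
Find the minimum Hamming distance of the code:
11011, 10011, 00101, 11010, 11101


Comparing all pairs, minimum distance: 1
Can detect 0 errors, correct 0 errors

1


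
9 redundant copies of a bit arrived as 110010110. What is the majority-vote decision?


Ones: 5 out of 9
Threshold: 5

1 (5/9 voted 1)


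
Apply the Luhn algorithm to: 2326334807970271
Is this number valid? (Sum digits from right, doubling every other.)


Luhn sum = 73
73 mod 10 = 3

Invalid (Luhn sum mod 10 = 3)


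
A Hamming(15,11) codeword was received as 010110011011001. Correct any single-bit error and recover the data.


Syndrome = 10: error at position 10

Data: 01001111001 (corrected bit 10)


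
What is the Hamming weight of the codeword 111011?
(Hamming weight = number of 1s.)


Counting 1s in 111011

5


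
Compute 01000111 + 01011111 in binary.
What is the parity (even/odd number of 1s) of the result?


01000111 = 71
01011111 = 95
Sum = 166 = 10100110
1s count = 4

even parity (4 ones in 10100110)


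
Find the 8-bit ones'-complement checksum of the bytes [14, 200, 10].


Sum = 224 mod 256 = 224
Complement = 31

31


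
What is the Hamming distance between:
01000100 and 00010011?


XOR: 01010111
Count of 1s: 5

5


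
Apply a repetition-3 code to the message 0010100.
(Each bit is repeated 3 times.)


Each bit -> 3 copies

000000111000111000000


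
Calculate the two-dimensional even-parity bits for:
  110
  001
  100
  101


Row parities: 0110
Column parities: 110

Row P: 0110, Col P: 110, Corner: 0


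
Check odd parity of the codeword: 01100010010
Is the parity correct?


Number of 1s: 4

No, parity error (4 ones)


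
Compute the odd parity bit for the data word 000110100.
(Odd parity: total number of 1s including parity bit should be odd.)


Number of 1s in data: 3
Parity bit: 0

0


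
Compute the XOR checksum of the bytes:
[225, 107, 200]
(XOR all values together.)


XOR chain: 225 ^ 107 ^ 200 = 66

66


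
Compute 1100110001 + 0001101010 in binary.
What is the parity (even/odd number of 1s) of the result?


1100110001 = 817
0001101010 = 106
Sum = 923 = 1110011011
1s count = 7

odd parity (7 ones in 1110011011)


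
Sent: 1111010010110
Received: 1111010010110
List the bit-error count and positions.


XOR: 0000000000000

0 errors (received matches sent)


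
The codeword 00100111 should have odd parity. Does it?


Number of 1s: 4

No, parity error (4 ones)


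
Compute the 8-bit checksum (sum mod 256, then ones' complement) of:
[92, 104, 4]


Sum = 200 mod 256 = 200
Complement = 55

55


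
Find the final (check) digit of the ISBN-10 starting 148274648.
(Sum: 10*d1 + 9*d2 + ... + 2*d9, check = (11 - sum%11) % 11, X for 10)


Weighted sum: 238
238 mod 11 = 7

Check digit: 4


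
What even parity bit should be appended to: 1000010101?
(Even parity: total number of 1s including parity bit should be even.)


Number of 1s in data: 4
Parity bit: 0

0


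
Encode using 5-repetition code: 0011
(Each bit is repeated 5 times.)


Each bit -> 5 copies

00000000001111111111


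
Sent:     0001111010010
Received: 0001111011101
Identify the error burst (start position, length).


XOR: 0000000001111

Burst at position 9, length 4


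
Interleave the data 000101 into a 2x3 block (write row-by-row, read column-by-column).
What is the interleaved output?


Matrix:
  000
  101
Read columns: 010001

010001


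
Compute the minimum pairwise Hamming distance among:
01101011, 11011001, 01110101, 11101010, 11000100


Comparing all pairs, minimum distance: 2
Can detect 1 errors, correct 0 errors

2


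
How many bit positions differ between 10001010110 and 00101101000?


XOR: 10100111110
Count of 1s: 7

7


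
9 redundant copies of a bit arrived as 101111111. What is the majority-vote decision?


Ones: 8 out of 9
Threshold: 5

1 (8/9 voted 1)


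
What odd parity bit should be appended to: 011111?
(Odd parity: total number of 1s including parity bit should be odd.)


Number of 1s in data: 5
Parity bit: 0

0


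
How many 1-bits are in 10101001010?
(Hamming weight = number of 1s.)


Counting 1s in 10101001010

5


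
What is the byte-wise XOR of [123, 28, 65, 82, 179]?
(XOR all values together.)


XOR chain: 123 ^ 28 ^ 65 ^ 82 ^ 179 = 199

199


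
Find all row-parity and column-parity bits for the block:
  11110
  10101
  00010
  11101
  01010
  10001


Row parities: 011000
Column parities: 01111

Row P: 011000, Col P: 01111, Corner: 0


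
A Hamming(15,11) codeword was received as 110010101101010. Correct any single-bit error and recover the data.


Syndrome = 0: no error detected

Data: 01011101010 (no errors)


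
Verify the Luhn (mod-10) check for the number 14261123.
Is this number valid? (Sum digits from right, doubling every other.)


Luhn sum = 26
26 mod 10 = 6

Invalid (Luhn sum mod 10 = 6)


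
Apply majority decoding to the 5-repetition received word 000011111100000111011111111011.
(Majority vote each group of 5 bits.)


Groups: 00001, 11111, 00000, 11101, 11111, 11011
Majority votes: 010111

010111


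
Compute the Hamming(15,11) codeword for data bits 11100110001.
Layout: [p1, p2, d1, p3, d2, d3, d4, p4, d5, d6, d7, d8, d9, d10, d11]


Parity bits: p1=0, p2=1, p3=1, p4=1

011111010110001


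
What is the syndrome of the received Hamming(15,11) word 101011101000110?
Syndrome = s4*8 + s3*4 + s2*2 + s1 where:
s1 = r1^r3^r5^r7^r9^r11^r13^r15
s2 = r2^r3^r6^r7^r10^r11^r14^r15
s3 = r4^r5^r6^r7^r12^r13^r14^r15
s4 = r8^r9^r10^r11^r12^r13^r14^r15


s1=0, s2=0, s3=1, s4=1

Syndrome = 12 (error at position 12)


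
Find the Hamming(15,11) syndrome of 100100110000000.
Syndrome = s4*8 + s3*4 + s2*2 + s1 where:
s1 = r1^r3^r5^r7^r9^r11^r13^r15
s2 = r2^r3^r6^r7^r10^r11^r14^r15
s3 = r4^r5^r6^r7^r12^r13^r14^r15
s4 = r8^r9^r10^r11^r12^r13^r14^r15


s1=0, s2=1, s3=0, s4=1

Syndrome = 10 (error at position 10)


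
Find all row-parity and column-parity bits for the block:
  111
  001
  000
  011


Row parities: 1100
Column parities: 101

Row P: 1100, Col P: 101, Corner: 0


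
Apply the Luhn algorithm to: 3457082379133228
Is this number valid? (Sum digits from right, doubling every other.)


Luhn sum = 72
72 mod 10 = 2

Invalid (Luhn sum mod 10 = 2)


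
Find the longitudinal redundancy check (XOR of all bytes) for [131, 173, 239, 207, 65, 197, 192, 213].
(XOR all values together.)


XOR chain: 131 ^ 173 ^ 239 ^ 207 ^ 65 ^ 197 ^ 192 ^ 213 = 159

159


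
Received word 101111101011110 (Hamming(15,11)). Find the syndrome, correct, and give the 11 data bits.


Syndrome = 15: error at position 15

Data: 11111011111 (corrected bit 15)


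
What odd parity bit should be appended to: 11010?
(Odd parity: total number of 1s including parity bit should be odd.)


Number of 1s in data: 3
Parity bit: 0

0


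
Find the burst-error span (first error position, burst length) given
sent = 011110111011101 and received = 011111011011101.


XOR: 000001100000000

Burst at position 5, length 2


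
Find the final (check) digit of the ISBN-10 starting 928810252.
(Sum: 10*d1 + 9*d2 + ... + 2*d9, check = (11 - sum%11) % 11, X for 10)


Weighted sum: 261
261 mod 11 = 8

Check digit: 3


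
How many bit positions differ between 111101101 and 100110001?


XOR: 011011100
Count of 1s: 5

5


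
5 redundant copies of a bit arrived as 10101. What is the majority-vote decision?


Ones: 3 out of 5
Threshold: 3

1 (3/5 voted 1)


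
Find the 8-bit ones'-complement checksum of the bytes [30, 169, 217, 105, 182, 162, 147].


Sum = 1012 mod 256 = 244
Complement = 11

11


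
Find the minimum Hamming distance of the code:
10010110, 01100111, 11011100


Comparing all pairs, minimum distance: 3
Can detect 2 errors, correct 1 errors

3


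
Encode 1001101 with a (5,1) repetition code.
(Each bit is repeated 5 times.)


Each bit -> 5 copies

11111000000000011111111110000011111


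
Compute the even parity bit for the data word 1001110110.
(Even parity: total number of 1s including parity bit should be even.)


Number of 1s in data: 6
Parity bit: 0

0


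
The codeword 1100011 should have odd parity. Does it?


Number of 1s: 4

No, parity error (4 ones)


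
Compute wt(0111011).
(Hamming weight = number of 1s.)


Counting 1s in 0111011

5


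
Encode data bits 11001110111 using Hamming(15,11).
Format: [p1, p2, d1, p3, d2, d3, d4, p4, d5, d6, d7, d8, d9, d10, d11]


Parity bits: p1=0, p2=1, p3=0, p4=0

011010001110111


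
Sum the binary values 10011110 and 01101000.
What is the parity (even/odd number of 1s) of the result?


10011110 = 158
01101000 = 104
Sum = 262 = 100000110
1s count = 3

odd parity (3 ones in 100000110)


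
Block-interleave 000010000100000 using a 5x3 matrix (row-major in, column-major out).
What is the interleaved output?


Matrix:
  000
  010
  000
  100
  000
Read columns: 000100100000000

000100100000000


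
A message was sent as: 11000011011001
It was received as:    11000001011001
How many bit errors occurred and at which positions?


XOR: 00000010000000

1 error(s) at position(s): 6


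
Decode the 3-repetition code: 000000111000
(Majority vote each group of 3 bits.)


Groups: 000, 000, 111, 000
Majority votes: 0010

0010


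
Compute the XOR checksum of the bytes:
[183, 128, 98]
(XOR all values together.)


XOR chain: 183 ^ 128 ^ 98 = 85

85


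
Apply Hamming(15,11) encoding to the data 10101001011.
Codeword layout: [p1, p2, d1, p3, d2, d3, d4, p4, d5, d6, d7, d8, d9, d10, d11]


Parity bits: p1=1, p2=0, p3=0, p4=0

101001001001011


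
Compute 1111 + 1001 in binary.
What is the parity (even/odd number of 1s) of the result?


1111 = 15
1001 = 9
Sum = 24 = 11000
1s count = 2

even parity (2 ones in 11000)


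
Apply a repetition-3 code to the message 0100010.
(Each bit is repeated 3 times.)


Each bit -> 3 copies

000111000000000111000


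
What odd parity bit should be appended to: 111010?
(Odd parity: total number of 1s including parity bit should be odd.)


Number of 1s in data: 4
Parity bit: 1

1


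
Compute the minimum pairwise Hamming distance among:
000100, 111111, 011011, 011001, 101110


Comparing all pairs, minimum distance: 1
Can detect 0 errors, correct 0 errors

1


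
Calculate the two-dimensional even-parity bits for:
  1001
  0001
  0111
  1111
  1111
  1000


Row parities: 011001
Column parities: 0111

Row P: 011001, Col P: 0111, Corner: 1


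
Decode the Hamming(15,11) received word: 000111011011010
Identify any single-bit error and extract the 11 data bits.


Syndrome = 15: error at position 15

Data: 01101011011 (corrected bit 15)


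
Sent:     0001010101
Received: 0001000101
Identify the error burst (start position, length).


XOR: 0000010000

Burst at position 5, length 1


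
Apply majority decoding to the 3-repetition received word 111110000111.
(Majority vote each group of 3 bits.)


Groups: 111, 110, 000, 111
Majority votes: 1101

1101


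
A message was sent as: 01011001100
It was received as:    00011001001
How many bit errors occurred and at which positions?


XOR: 01000000101

3 error(s) at position(s): 1, 8, 10


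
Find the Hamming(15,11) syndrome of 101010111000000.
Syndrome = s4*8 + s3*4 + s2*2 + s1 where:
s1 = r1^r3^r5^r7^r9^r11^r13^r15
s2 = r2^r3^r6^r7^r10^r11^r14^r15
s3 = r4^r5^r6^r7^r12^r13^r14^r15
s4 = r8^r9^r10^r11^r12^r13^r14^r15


s1=1, s2=0, s3=0, s4=0

Syndrome = 1 (error at position 1)


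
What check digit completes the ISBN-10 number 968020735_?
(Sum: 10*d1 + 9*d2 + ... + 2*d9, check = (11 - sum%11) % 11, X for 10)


Weighted sum: 267
267 mod 11 = 3

Check digit: 8


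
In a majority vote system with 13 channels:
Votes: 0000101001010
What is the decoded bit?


Ones: 4 out of 13
Threshold: 7

0 (4/13 voted 1)


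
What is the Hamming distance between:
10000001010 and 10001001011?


XOR: 00001000001
Count of 1s: 2

2


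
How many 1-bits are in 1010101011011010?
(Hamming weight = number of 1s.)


Counting 1s in 1010101011011010

9


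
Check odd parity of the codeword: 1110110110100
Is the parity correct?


Number of 1s: 8

No, parity error (8 ones)


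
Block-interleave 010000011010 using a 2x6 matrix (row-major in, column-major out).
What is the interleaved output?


Matrix:
  010000
  011010
Read columns: 001101000100

001101000100


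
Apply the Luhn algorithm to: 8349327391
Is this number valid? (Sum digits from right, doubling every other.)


Luhn sum = 53
53 mod 10 = 3

Invalid (Luhn sum mod 10 = 3)


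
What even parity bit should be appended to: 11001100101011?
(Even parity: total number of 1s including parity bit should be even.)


Number of 1s in data: 8
Parity bit: 0

0


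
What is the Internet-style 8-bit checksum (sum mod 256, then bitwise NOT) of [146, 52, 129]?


Sum = 327 mod 256 = 71
Complement = 184

184


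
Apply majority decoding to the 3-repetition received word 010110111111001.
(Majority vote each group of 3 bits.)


Groups: 010, 110, 111, 111, 001
Majority votes: 01110

01110


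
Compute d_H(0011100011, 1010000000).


XOR: 1001100011
Count of 1s: 5

5


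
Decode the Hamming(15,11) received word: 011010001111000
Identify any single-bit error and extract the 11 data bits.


Syndrome = 0: no error detected

Data: 11001111000 (no errors)


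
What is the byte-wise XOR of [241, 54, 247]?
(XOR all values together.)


XOR chain: 241 ^ 54 ^ 247 = 48

48


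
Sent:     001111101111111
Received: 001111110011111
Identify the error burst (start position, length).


XOR: 000000011100000

Burst at position 7, length 3


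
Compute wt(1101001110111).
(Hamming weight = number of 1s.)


Counting 1s in 1101001110111

9


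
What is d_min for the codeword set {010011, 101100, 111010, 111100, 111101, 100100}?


Comparing all pairs, minimum distance: 1
Can detect 0 errors, correct 0 errors

1


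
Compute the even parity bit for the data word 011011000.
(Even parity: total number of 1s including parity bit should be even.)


Number of 1s in data: 4
Parity bit: 0

0


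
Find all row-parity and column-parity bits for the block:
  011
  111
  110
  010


Row parities: 0101
Column parities: 000

Row P: 0101, Col P: 000, Corner: 0


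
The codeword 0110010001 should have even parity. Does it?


Number of 1s: 4

Yes, parity is correct (4 ones)


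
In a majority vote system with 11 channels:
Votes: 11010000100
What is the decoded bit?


Ones: 4 out of 11
Threshold: 6

0 (4/11 voted 1)


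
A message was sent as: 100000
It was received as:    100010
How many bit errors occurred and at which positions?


XOR: 000010

1 error(s) at position(s): 4


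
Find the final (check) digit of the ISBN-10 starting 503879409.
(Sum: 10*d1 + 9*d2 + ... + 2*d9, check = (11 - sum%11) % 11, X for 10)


Weighted sum: 251
251 mod 11 = 9

Check digit: 2


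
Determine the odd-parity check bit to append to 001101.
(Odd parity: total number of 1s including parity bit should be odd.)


Number of 1s in data: 3
Parity bit: 0

0


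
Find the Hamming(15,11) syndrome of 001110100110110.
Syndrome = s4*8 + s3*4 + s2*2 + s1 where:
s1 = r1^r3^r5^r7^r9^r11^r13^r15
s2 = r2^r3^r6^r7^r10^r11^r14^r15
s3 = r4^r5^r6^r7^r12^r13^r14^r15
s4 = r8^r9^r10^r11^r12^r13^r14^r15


s1=1, s2=1, s3=1, s4=0

Syndrome = 7 (error at position 7)


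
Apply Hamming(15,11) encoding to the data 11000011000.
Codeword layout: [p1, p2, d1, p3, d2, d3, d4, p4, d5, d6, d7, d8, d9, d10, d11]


Parity bits: p1=1, p2=0, p3=0, p4=0

101010000011000


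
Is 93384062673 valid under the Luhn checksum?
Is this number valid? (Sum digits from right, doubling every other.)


Luhn sum = 53
53 mod 10 = 3

Invalid (Luhn sum mod 10 = 3)


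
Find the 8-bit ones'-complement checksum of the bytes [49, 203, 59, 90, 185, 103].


Sum = 689 mod 256 = 177
Complement = 78

78


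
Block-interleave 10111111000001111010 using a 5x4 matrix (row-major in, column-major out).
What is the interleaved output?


Matrix:
  1011
  1111
  0000
  0111
  1010
Read columns: 11001010101101111010

11001010101101111010


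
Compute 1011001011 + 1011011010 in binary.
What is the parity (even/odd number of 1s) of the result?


1011001011 = 715
1011011010 = 730
Sum = 1445 = 10110100101
1s count = 6

even parity (6 ones in 10110100101)


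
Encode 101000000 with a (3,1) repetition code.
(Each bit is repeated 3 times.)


Each bit -> 3 copies

111000111000000000000000000


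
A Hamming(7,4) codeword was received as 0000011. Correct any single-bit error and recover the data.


Syndrome = 1: error at position 1

Data: 0011 (corrected bit 1)


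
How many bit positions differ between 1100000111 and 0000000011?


XOR: 1100000100
Count of 1s: 3

3


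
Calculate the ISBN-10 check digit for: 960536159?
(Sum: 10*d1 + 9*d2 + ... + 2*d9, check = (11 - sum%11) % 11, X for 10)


Weighted sum: 264
264 mod 11 = 0

Check digit: 0


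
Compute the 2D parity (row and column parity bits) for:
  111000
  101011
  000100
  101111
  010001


Row parities: 10110
Column parities: 101001

Row P: 10110, Col P: 101001, Corner: 1


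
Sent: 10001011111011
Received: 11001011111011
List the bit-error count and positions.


XOR: 01000000000000

1 error(s) at position(s): 1


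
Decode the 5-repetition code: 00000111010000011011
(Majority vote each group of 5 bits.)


Groups: 00000, 11101, 00000, 11011
Majority votes: 0101

0101


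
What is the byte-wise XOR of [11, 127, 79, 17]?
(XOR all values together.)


XOR chain: 11 ^ 127 ^ 79 ^ 17 = 42

42


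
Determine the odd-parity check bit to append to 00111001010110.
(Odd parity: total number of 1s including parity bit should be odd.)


Number of 1s in data: 7
Parity bit: 0

0


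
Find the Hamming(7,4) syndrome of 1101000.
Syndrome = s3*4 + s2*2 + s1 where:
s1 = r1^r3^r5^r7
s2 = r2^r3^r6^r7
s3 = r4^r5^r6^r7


s1=1, s2=1, s3=1

Syndrome = 7 (error at position 7)


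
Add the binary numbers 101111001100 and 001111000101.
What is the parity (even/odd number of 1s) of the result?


101111001100 = 3020
001111000101 = 965
Sum = 3985 = 111110010001
1s count = 7

odd parity (7 ones in 111110010001)


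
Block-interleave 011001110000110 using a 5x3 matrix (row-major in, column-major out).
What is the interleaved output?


Matrix:
  011
  001
  110
  000
  110
Read columns: 001011010111000

001011010111000


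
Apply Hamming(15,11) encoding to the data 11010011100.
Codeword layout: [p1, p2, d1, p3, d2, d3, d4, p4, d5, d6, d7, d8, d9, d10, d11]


Parity bits: p1=1, p2=1, p3=0, p4=1

111010110011100


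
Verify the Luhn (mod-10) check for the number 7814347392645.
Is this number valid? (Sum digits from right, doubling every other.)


Luhn sum = 79
79 mod 10 = 9

Invalid (Luhn sum mod 10 = 9)


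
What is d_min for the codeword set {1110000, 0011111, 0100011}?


Comparing all pairs, minimum distance: 4
Can detect 3 errors, correct 1 errors

4


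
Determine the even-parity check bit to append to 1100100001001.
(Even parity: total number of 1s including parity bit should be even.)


Number of 1s in data: 5
Parity bit: 1

1


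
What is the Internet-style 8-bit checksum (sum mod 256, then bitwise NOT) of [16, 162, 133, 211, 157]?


Sum = 679 mod 256 = 167
Complement = 88

88


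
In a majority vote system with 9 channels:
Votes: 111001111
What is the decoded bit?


Ones: 7 out of 9
Threshold: 5

1 (7/9 voted 1)


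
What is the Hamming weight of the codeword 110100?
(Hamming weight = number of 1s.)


Counting 1s in 110100

3


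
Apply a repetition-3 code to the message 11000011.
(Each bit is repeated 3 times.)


Each bit -> 3 copies

111111000000000000111111


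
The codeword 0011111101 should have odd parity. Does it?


Number of 1s: 7

Yes, parity is correct (7 ones)


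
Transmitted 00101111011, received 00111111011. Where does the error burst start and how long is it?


XOR: 00010000000

Burst at position 3, length 1


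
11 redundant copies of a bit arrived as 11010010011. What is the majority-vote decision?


Ones: 6 out of 11
Threshold: 6

1 (6/11 voted 1)


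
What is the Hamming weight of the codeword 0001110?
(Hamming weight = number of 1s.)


Counting 1s in 0001110

3


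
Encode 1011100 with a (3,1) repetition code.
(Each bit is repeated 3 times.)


Each bit -> 3 copies

111000111111111000000


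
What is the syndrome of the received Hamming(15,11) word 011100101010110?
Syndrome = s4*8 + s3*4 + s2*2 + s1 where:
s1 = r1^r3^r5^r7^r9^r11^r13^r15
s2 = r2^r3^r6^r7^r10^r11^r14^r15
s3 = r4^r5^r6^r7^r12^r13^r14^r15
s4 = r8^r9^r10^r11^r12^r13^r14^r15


s1=1, s2=1, s3=0, s4=0

Syndrome = 3 (error at position 3)


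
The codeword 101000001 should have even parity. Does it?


Number of 1s: 3

No, parity error (3 ones)


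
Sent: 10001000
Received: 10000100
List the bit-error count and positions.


XOR: 00001100

2 error(s) at position(s): 4, 5


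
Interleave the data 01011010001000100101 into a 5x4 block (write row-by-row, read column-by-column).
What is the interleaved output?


Matrix:
  0101
  1010
  0010
  0010
  0101
Read columns: 01000100010111010001

01000100010111010001


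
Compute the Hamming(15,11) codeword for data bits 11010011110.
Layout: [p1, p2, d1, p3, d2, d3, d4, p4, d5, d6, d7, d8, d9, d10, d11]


Parity bits: p1=1, p2=0, p3=1, p4=0

101110100011110


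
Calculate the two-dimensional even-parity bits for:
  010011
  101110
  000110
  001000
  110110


Row parities: 10010
Column parities: 000101

Row P: 10010, Col P: 000101, Corner: 0


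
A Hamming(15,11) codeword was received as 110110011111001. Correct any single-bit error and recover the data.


Syndrome = 1: error at position 1

Data: 01001111001 (corrected bit 1)


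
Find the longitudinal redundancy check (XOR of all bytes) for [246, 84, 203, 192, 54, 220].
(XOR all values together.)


XOR chain: 246 ^ 84 ^ 203 ^ 192 ^ 54 ^ 220 = 67

67


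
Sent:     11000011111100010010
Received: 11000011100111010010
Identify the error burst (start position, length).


XOR: 00000000011011000000

Burst at position 9, length 5


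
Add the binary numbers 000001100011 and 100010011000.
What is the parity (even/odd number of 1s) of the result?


000001100011 = 99
100010011000 = 2200
Sum = 2299 = 100011111011
1s count = 8

even parity (8 ones in 100011111011)


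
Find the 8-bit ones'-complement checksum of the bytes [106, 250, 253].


Sum = 609 mod 256 = 97
Complement = 158

158


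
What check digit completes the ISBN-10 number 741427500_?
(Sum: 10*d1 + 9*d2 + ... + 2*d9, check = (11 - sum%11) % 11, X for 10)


Weighted sum: 209
209 mod 11 = 0

Check digit: 0


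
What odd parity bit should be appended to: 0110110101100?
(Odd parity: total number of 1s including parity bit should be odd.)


Number of 1s in data: 7
Parity bit: 0

0


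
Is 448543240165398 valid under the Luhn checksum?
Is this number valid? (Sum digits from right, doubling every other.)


Luhn sum = 70
70 mod 10 = 0

Valid (Luhn sum mod 10 = 0)


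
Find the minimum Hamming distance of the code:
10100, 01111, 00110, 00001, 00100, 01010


Comparing all pairs, minimum distance: 1
Can detect 0 errors, correct 0 errors

1


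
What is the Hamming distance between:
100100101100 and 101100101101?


XOR: 001000000001
Count of 1s: 2

2


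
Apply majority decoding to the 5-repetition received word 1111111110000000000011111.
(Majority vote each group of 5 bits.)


Groups: 11111, 11110, 00000, 00000, 11111
Majority votes: 11001

11001


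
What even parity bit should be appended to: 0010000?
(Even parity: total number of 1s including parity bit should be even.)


Number of 1s in data: 1
Parity bit: 1

1


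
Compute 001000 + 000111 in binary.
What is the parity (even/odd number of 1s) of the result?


001000 = 8
000111 = 7
Sum = 15 = 1111
1s count = 4

even parity (4 ones in 1111)


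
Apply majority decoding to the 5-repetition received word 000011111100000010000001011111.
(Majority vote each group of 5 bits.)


Groups: 00001, 11111, 00000, 01000, 00010, 11111
Majority votes: 010001

010001


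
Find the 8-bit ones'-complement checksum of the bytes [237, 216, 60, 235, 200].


Sum = 948 mod 256 = 180
Complement = 75

75


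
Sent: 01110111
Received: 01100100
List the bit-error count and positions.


XOR: 00010011

3 error(s) at position(s): 3, 6, 7


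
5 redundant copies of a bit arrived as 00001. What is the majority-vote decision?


Ones: 1 out of 5
Threshold: 3

0 (1/5 voted 1)


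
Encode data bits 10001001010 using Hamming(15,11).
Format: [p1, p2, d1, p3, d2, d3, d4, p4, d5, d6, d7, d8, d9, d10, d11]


Parity bits: p1=0, p2=0, p3=0, p4=1

001000011001010


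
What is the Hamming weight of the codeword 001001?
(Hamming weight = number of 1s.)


Counting 1s in 001001

2


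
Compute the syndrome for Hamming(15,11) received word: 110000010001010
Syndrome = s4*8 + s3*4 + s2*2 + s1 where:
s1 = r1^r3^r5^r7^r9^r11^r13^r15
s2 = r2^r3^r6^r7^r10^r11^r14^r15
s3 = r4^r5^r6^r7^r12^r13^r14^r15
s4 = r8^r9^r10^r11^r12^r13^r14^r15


s1=1, s2=0, s3=0, s4=1

Syndrome = 9 (error at position 9)


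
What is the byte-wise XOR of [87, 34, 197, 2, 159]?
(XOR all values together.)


XOR chain: 87 ^ 34 ^ 197 ^ 2 ^ 159 = 45

45


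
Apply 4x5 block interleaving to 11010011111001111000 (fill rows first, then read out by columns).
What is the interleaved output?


Matrix:
  11010
  01111
  10011
  11000
Read columns: 10111101010011100110

10111101010011100110


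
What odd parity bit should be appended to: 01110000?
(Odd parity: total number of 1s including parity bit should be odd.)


Number of 1s in data: 3
Parity bit: 0

0


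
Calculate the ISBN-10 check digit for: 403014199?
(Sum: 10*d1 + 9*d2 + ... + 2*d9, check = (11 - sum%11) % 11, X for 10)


Weighted sum: 139
139 mod 11 = 7

Check digit: 4


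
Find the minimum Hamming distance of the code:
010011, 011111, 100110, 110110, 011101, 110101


Comparing all pairs, minimum distance: 1
Can detect 0 errors, correct 0 errors

1


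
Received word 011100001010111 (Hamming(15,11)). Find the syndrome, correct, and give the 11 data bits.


Syndrome = 11: error at position 11

Data: 10001000111 (corrected bit 11)


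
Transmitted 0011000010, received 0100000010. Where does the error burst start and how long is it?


XOR: 0111000000

Burst at position 1, length 3


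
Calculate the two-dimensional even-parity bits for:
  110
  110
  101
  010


Row parities: 0001
Column parities: 111

Row P: 0001, Col P: 111, Corner: 1


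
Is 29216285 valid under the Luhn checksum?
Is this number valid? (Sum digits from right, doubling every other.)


Luhn sum = 35
35 mod 10 = 5

Invalid (Luhn sum mod 10 = 5)


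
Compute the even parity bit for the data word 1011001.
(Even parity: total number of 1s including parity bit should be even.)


Number of 1s in data: 4
Parity bit: 0

0


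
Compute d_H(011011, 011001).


XOR: 000010
Count of 1s: 1

1


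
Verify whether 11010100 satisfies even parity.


Number of 1s: 4

Yes, parity is correct (4 ones)


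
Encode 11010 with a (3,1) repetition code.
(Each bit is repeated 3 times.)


Each bit -> 3 copies

111111000111000


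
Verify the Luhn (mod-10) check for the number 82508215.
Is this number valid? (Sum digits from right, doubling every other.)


Luhn sum = 26
26 mod 10 = 6

Invalid (Luhn sum mod 10 = 6)


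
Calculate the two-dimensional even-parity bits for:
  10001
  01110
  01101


Row parities: 011
Column parities: 10010

Row P: 011, Col P: 10010, Corner: 0


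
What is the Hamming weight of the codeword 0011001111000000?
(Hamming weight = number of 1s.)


Counting 1s in 0011001111000000

6


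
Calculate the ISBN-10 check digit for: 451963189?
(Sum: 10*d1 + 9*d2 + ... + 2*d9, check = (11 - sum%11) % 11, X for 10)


Weighted sum: 253
253 mod 11 = 0

Check digit: 0


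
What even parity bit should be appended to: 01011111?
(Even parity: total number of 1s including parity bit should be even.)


Number of 1s in data: 6
Parity bit: 0

0


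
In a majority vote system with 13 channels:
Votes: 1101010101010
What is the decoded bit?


Ones: 7 out of 13
Threshold: 7

1 (7/13 voted 1)


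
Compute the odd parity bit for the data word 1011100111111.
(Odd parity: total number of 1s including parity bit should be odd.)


Number of 1s in data: 10
Parity bit: 1

1


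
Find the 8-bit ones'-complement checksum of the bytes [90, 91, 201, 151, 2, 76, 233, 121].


Sum = 965 mod 256 = 197
Complement = 58

58


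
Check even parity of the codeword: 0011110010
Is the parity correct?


Number of 1s: 5

No, parity error (5 ones)


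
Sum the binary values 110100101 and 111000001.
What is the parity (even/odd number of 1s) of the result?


110100101 = 421
111000001 = 449
Sum = 870 = 1101100110
1s count = 6

even parity (6 ones in 1101100110)


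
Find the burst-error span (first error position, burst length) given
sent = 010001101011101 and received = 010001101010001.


XOR: 000000000001100

Burst at position 11, length 2


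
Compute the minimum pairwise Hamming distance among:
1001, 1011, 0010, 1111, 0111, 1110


Comparing all pairs, minimum distance: 1
Can detect 0 errors, correct 0 errors

1


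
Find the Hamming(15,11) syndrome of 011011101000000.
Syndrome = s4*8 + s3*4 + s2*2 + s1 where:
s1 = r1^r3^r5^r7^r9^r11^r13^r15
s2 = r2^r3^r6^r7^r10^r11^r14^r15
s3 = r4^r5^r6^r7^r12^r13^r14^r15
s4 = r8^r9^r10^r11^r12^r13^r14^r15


s1=0, s2=0, s3=1, s4=1

Syndrome = 12 (error at position 12)


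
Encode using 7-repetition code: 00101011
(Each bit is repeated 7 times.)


Each bit -> 7 copies

00000000000000111111100000001111111000000011111111111111


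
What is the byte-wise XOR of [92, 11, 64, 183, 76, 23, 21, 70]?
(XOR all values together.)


XOR chain: 92 ^ 11 ^ 64 ^ 183 ^ 76 ^ 23 ^ 21 ^ 70 = 168

168


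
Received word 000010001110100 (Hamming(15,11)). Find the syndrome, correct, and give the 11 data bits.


Syndrome = 0: no error detected

Data: 01001110100 (no errors)


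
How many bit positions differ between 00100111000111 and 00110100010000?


XOR: 00010011010111
Count of 1s: 7

7


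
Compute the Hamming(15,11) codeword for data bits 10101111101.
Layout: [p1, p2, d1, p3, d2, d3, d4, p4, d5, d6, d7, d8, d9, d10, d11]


Parity bits: p1=1, p2=1, p3=0, p4=0

111001001111101


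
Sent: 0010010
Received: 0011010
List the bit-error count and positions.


XOR: 0001000

1 error(s) at position(s): 3


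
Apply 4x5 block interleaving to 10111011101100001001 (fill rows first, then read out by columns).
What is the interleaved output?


Matrix:
  10111
  01110
  11000
  01001
Read columns: 10100111110011001001

10100111110011001001


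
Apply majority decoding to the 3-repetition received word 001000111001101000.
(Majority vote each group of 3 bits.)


Groups: 001, 000, 111, 001, 101, 000
Majority votes: 001010

001010


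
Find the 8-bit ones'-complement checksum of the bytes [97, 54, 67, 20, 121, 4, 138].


Sum = 501 mod 256 = 245
Complement = 10

10


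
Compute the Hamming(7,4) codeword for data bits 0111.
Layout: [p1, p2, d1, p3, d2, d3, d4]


Parity bits: p1=0, p2=0, p3=1

0001111
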